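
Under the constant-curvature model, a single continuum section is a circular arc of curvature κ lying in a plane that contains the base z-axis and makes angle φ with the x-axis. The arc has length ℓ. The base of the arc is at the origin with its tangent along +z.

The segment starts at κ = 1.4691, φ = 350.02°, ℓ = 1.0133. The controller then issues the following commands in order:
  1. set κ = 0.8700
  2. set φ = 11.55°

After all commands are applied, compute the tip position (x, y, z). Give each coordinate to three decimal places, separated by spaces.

initial: κ=1.4691, φ=350.02°, ℓ=1.0133
cmd 1: set κ=0.8700 → (κ,φ,ℓ)=(0.8700,350.02°,1.0133) → tip=(0.4121,-0.0725,0.8871)
cmd 2: set φ=11.55° → (κ,φ,ℓ)=(0.8700,11.55°,1.0133) → tip=(0.4100,0.0838,0.8871)

0.410 0.084 0.887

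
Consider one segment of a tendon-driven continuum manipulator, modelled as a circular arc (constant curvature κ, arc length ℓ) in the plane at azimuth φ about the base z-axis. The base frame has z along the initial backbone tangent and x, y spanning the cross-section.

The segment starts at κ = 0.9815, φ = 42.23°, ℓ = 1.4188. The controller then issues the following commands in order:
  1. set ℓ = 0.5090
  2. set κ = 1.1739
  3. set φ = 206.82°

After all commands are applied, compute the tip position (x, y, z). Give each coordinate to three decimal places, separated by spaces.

-0.132 -0.067 0.479

initial: κ=0.9815, φ=42.23°, ℓ=1.4188
cmd 1: set ℓ=0.5090 → (κ,φ,ℓ)=(0.9815,42.23°,0.5090) → tip=(0.0922,0.0837,0.4881)
cmd 2: set κ=1.1739 → (κ,φ,ℓ)=(1.1739,42.23°,0.5090) → tip=(0.1093,0.0992,0.4792)
cmd 3: set φ=206.82° → (κ,φ,ℓ)=(1.1739,206.82°,0.5090) → tip=(-0.1317,-0.0666,0.4792)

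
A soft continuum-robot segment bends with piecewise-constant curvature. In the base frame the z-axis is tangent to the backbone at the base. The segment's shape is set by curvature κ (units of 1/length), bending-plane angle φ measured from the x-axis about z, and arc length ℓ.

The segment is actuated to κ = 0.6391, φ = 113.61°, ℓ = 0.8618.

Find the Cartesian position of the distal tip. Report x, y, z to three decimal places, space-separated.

θ = κ·ℓ = 0.6391 × 0.8618 = 0.55078 rad
ρ = (1 − cos θ)/κ = (1 − 0.85212)/0.6391 = 0.23139
z = sin θ / κ = 0.52335/0.6391 = 0.81888
x = ρ cos φ = 0.23139 × cos(113.61°) = -0.09267
y = ρ sin φ = 0.23139 × sin(113.61°) = 0.21202

-0.093 0.212 0.819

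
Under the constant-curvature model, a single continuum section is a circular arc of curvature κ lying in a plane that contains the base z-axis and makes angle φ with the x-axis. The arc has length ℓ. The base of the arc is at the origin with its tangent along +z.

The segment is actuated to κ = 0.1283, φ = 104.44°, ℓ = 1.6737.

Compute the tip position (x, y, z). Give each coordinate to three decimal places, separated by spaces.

θ = κ·ℓ = 0.1283 × 1.6737 = 0.21474 rad
ρ = (1 − cos θ)/κ = (1 − 0.97703)/0.1283 = 0.17901
z = sin θ / κ = 0.21309/0.1283 = 1.66087
x = ρ cos φ = 0.17901 × cos(104.44°) = -0.04464
y = ρ sin φ = 0.17901 × sin(104.44°) = 0.17336

-0.045 0.173 1.661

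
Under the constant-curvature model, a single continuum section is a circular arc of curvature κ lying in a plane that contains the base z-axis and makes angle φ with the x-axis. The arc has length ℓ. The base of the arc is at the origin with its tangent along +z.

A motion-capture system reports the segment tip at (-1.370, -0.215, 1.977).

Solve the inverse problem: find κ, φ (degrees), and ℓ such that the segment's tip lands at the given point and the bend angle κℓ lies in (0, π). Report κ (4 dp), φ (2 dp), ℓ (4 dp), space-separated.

ρ = √(x²+y²) = √(-1.370² + -0.215²) = 1.38677
φ = atan2(y, x) mod 360° = atan2(-0.215, -1.370) = 188.9189°
|p|² = ρ² + z² = 1.38677² + 1.977² = 5.83165
κ = 2ρ / |p|² = 2×1.38677 / 5.83165 = 0.47560
θ = 2·atan2(ρ, z) = 2·atan2(1.38677, 1.977) = 1.22340 rad
ℓ = θ/κ = 1.22340/0.47560 = 2.57232

0.4756 188.92 2.5723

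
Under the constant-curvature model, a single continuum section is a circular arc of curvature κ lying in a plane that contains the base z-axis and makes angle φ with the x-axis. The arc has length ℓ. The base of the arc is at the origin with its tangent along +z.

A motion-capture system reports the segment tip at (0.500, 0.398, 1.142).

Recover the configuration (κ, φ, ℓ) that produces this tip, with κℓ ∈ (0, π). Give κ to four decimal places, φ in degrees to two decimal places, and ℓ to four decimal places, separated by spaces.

0.7463 38.52 1.3672

ρ = √(x²+y²) = √(0.500² + 0.398²) = 0.63906
φ = atan2(y, x) mod 360° = atan2(0.398, 0.500) = 38.5198°
|p|² = ρ² + z² = 0.63906² + 1.142² = 1.71257
κ = 2ρ / |p|² = 2×0.63906 / 1.71257 = 0.74632
θ = 2·atan2(ρ, z) = 2·atan2(0.63906, 1.142) = 1.02037 rad
ℓ = θ/κ = 1.02037/0.74632 = 1.36719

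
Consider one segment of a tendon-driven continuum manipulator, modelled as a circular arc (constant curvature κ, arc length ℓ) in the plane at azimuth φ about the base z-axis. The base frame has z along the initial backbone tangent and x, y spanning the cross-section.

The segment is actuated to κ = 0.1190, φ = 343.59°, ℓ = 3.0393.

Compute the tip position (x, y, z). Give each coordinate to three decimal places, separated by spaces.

θ = κ·ℓ = 0.1190 × 3.0393 = 0.36168 rad
ρ = (1 − cos θ)/κ = (1 − 0.93530)/0.1190 = 0.54366
z = sin θ / κ = 0.35384/0.1190 = 2.97347
x = ρ cos φ = 0.54366 × cos(343.59°) = 0.52151
y = ρ sin φ = 0.54366 × sin(343.59°) = -0.15359

0.522 -0.154 2.973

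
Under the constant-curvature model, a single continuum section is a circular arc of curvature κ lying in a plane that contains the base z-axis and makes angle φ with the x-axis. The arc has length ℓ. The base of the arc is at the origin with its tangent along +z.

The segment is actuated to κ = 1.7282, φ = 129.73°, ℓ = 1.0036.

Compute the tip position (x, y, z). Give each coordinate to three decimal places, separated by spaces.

-0.430 0.517 0.571

θ = κ·ℓ = 1.7282 × 1.0036 = 1.73442 rad
ρ = (1 − cos θ)/κ = (1 − -0.16290)/1.7282 = 0.67289
z = sin θ / κ = 0.98664/1.7282 = 0.57091
x = ρ cos φ = 0.67289 × cos(129.73°) = -0.43009
y = ρ sin φ = 0.67289 × sin(129.73°) = 0.51750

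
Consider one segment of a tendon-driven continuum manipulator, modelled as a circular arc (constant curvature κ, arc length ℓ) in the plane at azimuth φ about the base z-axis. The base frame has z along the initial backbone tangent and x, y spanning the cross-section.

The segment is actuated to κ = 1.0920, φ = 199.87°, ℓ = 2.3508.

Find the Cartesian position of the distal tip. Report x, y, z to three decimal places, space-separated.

θ = κ·ℓ = 1.0920 × 2.3508 = 2.56707 rad
ρ = (1 − cos θ)/κ = (1 − -0.83945)/1.0920 = 1.68448
z = sin θ / κ = 0.54343/1.0920 = 0.49765
x = ρ cos φ = 1.68448 × cos(199.87°) = -1.58420
y = ρ sin φ = 1.68448 × sin(199.87°) = -0.57253

-1.584 -0.573 0.498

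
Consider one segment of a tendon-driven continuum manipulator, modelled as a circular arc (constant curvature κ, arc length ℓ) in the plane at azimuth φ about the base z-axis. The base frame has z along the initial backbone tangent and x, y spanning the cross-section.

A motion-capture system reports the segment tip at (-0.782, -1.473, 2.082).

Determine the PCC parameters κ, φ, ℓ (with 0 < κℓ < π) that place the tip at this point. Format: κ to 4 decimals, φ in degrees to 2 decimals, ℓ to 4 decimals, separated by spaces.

ρ = √(x²+y²) = √(-0.782² + -1.473²) = 1.66771
φ = atan2(y, x) mod 360° = atan2(-1.473, -0.782) = 242.0366°
|p|² = ρ² + z² = 1.66771² + 2.082² = 7.11598
κ = 2ρ / |p|² = 2×1.66771 / 7.11598 = 0.46872
θ = 2·atan2(ρ, z) = 2·atan2(1.66771, 2.082) = 1.35072 rad
ℓ = θ/κ = 1.35072/0.46872 = 2.88170

0.4687 242.04 2.8817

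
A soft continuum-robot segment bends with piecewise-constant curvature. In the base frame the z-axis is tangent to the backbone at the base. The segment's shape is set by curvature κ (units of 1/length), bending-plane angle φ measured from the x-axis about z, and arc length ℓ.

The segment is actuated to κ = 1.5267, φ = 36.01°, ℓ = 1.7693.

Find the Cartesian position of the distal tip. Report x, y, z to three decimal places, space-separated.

1.009 0.733 0.279

θ = κ·ℓ = 1.5267 × 1.7693 = 2.70119 rad
ρ = (1 − cos θ)/κ = (1 − -0.90458)/1.5267 = 1.24751
z = sin θ / κ = 0.42630/1.5267 = 0.27923
x = ρ cos φ = 1.24751 × cos(36.01°) = 1.00913
y = ρ sin φ = 1.24751 × sin(36.01°) = 0.73345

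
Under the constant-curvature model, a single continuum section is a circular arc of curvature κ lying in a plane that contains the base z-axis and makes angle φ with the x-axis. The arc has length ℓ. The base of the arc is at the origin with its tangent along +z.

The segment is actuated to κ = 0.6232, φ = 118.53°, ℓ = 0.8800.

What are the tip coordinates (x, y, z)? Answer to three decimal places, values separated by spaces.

-0.112 0.207 0.837

θ = κ·ℓ = 0.6232 × 0.8800 = 0.54842 rad
ρ = (1 − cos θ)/κ = (1 − 0.85335)/0.6232 = 0.23532
z = sin θ / κ = 0.52134/0.6232 = 0.83655
x = ρ cos φ = 0.23532 × cos(118.53°) = -0.11239
y = ρ sin φ = 0.23532 × sin(118.53°) = 0.20674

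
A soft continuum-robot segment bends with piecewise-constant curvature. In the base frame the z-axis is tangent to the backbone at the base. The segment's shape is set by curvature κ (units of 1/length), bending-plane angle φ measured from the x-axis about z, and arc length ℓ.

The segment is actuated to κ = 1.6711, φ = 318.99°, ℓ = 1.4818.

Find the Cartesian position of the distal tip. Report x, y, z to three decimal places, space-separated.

θ = κ·ℓ = 1.6711 × 1.4818 = 2.47624 rad
ρ = (1 − cos θ)/κ = (1 − -0.78670)/1.6711 = 1.06917
z = sin θ / κ = 0.61734/1.6711 = 0.36942
x = ρ cos φ = 1.06917 × cos(318.99°) = 0.80679
y = ρ sin φ = 1.06917 × sin(318.99°) = -0.70158

0.807 -0.702 0.369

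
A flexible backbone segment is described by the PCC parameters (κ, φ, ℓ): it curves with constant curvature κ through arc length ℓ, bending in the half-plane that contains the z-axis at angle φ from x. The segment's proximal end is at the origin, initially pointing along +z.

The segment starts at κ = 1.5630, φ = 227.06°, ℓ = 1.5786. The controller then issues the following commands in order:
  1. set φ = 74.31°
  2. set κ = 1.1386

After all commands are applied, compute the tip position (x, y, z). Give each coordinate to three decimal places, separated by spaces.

0.291 1.036 0.856

initial: κ=1.5630, φ=227.06°, ℓ=1.5786
cmd 1: set φ=74.31° → (κ,φ,ℓ)=(1.5630,74.31°,1.5786) → tip=(0.3082,1.0971,0.3994)
cmd 2: set κ=1.1386 → (κ,φ,ℓ)=(1.1386,74.31°,1.5786) → tip=(0.2909,1.0355,0.8558)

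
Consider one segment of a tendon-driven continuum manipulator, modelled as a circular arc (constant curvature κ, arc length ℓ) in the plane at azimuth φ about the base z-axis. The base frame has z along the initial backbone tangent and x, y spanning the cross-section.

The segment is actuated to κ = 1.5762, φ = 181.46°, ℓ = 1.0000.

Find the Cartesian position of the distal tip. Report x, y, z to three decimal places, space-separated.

-0.638 -0.016 0.634

θ = κ·ℓ = 1.5762 × 1.0000 = 1.57620 rad
ρ = (1 − cos θ)/κ = (1 − -0.00540)/1.5762 = 0.63787
z = sin θ / κ = 0.99999/1.5762 = 0.63443
x = ρ cos φ = 0.63787 × cos(181.46°) = -0.63766
y = ρ sin φ = 0.63787 × sin(181.46°) = -0.01625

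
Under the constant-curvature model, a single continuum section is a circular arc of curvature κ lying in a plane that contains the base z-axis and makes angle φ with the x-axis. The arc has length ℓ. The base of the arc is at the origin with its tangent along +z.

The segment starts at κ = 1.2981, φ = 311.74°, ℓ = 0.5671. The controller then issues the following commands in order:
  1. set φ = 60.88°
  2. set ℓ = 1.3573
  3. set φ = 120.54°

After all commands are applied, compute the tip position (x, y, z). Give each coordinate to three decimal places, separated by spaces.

initial: κ=1.2981, φ=311.74°, ℓ=0.5671
cmd 1: set φ=60.88° → (κ,φ,ℓ)=(1.2981,60.88°,0.5671) → tip=(0.0971,0.1743,0.5172)
cmd 2: set ℓ=1.3573 → (κ,φ,ℓ)=(1.2981,60.88°,1.3573) → tip=(0.4461,0.8008,0.7563)
cmd 3: set φ=120.54° → (κ,φ,ℓ)=(1.2981,120.54°,1.3573) → tip=(-0.4658,0.7895,0.7563)

-0.466 0.790 0.756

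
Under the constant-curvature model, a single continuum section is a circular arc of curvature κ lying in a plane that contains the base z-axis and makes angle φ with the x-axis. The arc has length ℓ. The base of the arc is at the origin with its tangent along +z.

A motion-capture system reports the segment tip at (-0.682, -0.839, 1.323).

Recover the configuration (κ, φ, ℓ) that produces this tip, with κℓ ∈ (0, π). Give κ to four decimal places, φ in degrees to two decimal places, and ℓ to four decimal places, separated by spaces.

0.7407 230.89 1.8500

ρ = √(x²+y²) = √(-0.682² + -0.839²) = 1.08122
φ = atan2(y, x) mod 360° = atan2(-0.839, -0.682) = 230.8933°
|p|² = ρ² + z² = 1.08122² + 1.323² = 2.91937
κ = 2ρ / |p|² = 2×1.08122 / 2.91937 = 0.74072
θ = 2·atan2(ρ, z) = 2·atan2(1.08122, 1.323) = 1.37034 rad
ℓ = θ/κ = 1.37034/0.74072 = 1.85001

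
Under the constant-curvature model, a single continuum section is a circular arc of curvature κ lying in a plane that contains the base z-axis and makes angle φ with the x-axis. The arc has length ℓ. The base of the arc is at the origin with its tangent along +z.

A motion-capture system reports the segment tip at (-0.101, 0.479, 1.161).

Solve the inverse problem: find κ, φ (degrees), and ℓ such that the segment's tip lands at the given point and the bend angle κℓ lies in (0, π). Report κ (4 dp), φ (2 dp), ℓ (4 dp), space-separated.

0.6167 101.91 1.2941

ρ = √(x²+y²) = √(-0.101² + 0.479²) = 0.48953
φ = atan2(y, x) mod 360° = atan2(0.479, -0.101) = 101.9067°
|p|² = ρ² + z² = 0.48953² + 1.161² = 1.58756
κ = 2ρ / |p|² = 2×0.48953 / 1.58756 = 0.61671
θ = 2·atan2(ρ, z) = 2·atan2(0.48953, 1.161) = 0.79805 rad
ℓ = θ/κ = 0.79805/0.61671 = 1.29405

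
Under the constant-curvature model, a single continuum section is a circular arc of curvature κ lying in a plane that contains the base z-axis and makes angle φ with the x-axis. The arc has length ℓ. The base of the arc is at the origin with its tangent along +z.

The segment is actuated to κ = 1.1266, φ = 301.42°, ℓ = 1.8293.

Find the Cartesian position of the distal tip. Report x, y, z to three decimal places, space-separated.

θ = κ·ℓ = 1.1266 × 1.8293 = 2.06089 rad
ρ = (1 − cos θ)/κ = (1 − -0.47071)/1.1266 = 1.30544
z = sin θ / κ = 0.88229/1.1266 = 0.78314
x = ρ cos φ = 1.30544 × cos(301.42°) = 0.68054
y = ρ sin φ = 1.30544 × sin(301.42°) = -1.11402

0.681 -1.114 0.783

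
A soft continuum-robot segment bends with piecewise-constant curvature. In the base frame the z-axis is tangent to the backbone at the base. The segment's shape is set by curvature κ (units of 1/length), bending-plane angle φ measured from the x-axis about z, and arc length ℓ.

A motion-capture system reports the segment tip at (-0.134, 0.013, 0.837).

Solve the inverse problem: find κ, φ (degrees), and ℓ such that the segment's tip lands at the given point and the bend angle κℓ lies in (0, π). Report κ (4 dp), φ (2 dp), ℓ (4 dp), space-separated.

0.3746 174.46 0.8514

ρ = √(x²+y²) = √(-0.134² + 0.013²) = 0.13463
φ = atan2(y, x) mod 360° = atan2(0.013, -0.134) = 174.4588°
|p|² = ρ² + z² = 0.13463² + 0.837² = 0.71869
κ = 2ρ / |p|² = 2×0.13463 / 0.71869 = 0.37465
θ = 2·atan2(ρ, z) = 2·atan2(0.13463, 0.837) = 0.31896 rad
ℓ = θ/κ = 0.31896/0.37465 = 0.85136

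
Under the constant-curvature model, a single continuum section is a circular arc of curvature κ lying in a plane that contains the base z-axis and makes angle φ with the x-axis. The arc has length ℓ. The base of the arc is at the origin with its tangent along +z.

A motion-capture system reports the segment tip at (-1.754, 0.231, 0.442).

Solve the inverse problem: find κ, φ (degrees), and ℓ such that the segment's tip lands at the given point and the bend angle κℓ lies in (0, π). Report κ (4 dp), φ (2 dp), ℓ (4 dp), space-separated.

1.0641 172.50 2.4923

ρ = √(x²+y²) = √(-1.754² + 0.231²) = 1.76915
φ = atan2(y, x) mod 360° = atan2(0.231, -1.754) = 172.4974°
|p|² = ρ² + z² = 1.76915² + 0.442² = 3.32524
κ = 2ρ / |p|² = 2×1.76915 / 3.32524 = 1.06407
θ = 2·atan2(ρ, z) = 2·atan2(1.76915, 0.442) = 2.65194 rad
ℓ = θ/κ = 2.65194/1.06407 = 2.49226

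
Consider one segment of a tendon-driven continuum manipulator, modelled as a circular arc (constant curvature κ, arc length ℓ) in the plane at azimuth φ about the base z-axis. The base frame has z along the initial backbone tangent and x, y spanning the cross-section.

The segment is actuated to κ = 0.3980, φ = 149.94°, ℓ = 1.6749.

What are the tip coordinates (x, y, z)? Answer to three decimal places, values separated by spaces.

θ = κ·ℓ = 0.3980 × 1.6749 = 0.66661 rad
ρ = (1 − cos θ)/κ = (1 − 0.78592)/0.3980 = 0.53788
z = sin θ / κ = 0.61833/0.3980 = 1.55358
x = ρ cos φ = 0.53788 × cos(149.94°) = -0.46554
y = ρ sin φ = 0.53788 × sin(149.94°) = 0.26943

-0.466 0.269 1.554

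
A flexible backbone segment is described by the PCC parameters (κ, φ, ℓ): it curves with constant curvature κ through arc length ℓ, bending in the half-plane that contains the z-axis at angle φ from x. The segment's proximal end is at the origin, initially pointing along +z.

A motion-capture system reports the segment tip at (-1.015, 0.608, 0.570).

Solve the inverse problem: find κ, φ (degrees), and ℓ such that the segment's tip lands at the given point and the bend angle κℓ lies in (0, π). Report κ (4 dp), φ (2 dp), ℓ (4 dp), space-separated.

1.3720 149.08 1.6354

ρ = √(x²+y²) = √(-1.015² + 0.608²) = 1.18317
φ = atan2(y, x) mod 360° = atan2(0.608, -1.015) = 149.0778°
|p|² = ρ² + z² = 1.18317² + 0.570² = 1.72479
κ = 2ρ / |p|² = 2×1.18317 / 1.72479 = 1.37196
θ = 2·atan2(ρ, z) = 2·atan2(1.18317, 0.570) = 2.24370 rad
ℓ = θ/κ = 2.24370/1.37196 = 1.63540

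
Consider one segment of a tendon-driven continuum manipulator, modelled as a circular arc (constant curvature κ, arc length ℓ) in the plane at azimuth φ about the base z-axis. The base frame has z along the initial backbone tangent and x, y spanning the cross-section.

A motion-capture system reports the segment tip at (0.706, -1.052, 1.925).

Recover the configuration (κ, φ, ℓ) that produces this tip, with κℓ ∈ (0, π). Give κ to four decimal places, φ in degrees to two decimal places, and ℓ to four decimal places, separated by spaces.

0.4771 303.87 2.4400

ρ = √(x²+y²) = √(0.706² + -1.052²) = 1.26694
φ = atan2(y, x) mod 360° = atan2(-1.052, 0.706) = 303.8657°
|p|² = ρ² + z² = 1.26694² + 1.925² = 5.31077
κ = 2ρ / |p|² = 2×1.26694 / 5.31077 = 0.47712
θ = 2·atan2(ρ, z) = 2·atan2(1.26694, 1.925) = 1.16417 rad
ℓ = θ/κ = 1.16417/0.47712 = 2.43998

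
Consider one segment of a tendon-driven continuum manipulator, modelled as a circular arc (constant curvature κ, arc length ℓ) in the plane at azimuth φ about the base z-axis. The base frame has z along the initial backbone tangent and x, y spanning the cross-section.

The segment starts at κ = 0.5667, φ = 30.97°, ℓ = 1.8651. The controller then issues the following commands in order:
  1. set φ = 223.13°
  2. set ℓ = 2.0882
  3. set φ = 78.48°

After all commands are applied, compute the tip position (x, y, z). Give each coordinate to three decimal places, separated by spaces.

0.219 1.076 1.634

initial: κ=0.5667, φ=30.97°, ℓ=1.8651
cmd 1: set φ=223.13° → (κ,φ,ℓ)=(0.5667,223.13°,1.8651) → tip=(-0.6548,-0.6134,1.5367)
cmd 2: set ℓ=2.0882 → (κ,φ,ℓ)=(0.5667,223.13°,2.0882) → tip=(-0.8013,-0.7506,1.6338)
cmd 3: set φ=78.48° → (κ,φ,ℓ)=(0.5667,78.48°,2.0882) → tip=(0.2193,1.0758,1.6338)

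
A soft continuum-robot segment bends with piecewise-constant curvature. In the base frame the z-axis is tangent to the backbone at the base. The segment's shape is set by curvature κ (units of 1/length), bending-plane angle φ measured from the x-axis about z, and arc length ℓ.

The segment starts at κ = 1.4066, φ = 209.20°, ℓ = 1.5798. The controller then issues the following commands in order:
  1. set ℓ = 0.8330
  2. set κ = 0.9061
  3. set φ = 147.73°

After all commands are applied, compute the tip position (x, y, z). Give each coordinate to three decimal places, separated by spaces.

-0.253 0.160 0.756

initial: κ=1.4066, φ=209.20°, ℓ=1.5798
cmd 1: set ℓ=0.8330 → (κ,φ,ℓ)=(1.4066,209.20°,0.8330) → tip=(-0.3794,-0.2121,0.6551)
cmd 2: set κ=0.9061 → (κ,φ,ℓ)=(0.9061,209.20°,0.8330) → tip=(-0.2616,-0.1462,0.7561)
cmd 3: set φ=147.73° → (κ,φ,ℓ)=(0.9061,147.73°,0.8330) → tip=(-0.2534,0.1600,0.7561)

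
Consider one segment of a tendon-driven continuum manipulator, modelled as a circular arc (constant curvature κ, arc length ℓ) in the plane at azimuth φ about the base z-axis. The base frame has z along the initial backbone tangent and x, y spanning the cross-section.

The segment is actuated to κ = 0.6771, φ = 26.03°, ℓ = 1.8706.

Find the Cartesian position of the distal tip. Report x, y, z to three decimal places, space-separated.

0.930 0.454 1.409

θ = κ·ℓ = 0.6771 × 1.8706 = 1.26658 rad
ρ = (1 − cos θ)/κ = (1 − 0.29954)/0.6771 = 1.03450
z = sin θ / κ = 0.95408/0.6771 = 1.40907
x = ρ cos φ = 1.03450 × cos(26.03°) = 0.92956
y = ρ sin φ = 1.03450 × sin(26.03°) = 0.45398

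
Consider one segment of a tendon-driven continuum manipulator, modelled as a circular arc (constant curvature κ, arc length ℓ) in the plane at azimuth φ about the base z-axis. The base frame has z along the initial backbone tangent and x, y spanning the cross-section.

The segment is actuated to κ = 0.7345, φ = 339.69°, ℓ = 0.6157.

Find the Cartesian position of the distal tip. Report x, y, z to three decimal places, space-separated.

θ = κ·ℓ = 0.7345 × 0.6157 = 0.45223 rad
ρ = (1 − cos θ)/κ = (1 − 0.89947)/0.7345 = 0.13686
z = sin θ / κ = 0.43697/0.7345 = 0.59493
x = ρ cos φ = 0.13686 × cos(339.69°) = 0.12835
y = ρ sin φ = 0.13686 × sin(339.69°) = -0.04751

0.128 -0.048 0.595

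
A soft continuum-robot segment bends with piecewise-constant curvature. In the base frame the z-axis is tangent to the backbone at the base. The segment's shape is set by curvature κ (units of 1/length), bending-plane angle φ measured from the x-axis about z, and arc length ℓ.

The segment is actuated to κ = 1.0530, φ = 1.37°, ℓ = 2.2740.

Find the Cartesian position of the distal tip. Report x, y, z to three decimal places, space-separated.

θ = κ·ℓ = 1.0530 × 2.2740 = 2.39452 rad
ρ = (1 − cos θ)/κ = (1 − -0.73368)/1.0530 = 1.64642
z = sin θ / κ = 0.67949/1.0530 = 0.64529
x = ρ cos φ = 1.64642 × cos(1.37°) = 1.64595
y = ρ sin φ = 1.64642 × sin(1.37°) = 0.03936

1.646 0.039 0.645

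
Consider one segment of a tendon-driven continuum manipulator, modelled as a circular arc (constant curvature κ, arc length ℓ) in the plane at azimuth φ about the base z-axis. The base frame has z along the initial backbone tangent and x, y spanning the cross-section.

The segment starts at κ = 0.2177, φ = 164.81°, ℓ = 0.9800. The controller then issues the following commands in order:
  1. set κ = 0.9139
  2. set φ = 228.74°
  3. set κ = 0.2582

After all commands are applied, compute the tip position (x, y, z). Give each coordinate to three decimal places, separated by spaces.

-0.081 -0.093 0.970

initial: κ=0.2177, φ=164.81°, ℓ=0.9800
cmd 1: set κ=0.9139 → (κ,φ,ℓ)=(0.9139,164.81°,0.9800) → tip=(-0.3960,0.1075,0.8541)
cmd 2: set φ=228.74° → (κ,φ,ℓ)=(0.9139,228.74°,0.9800) → tip=(-0.2706,-0.3084,0.8541)
cmd 3: set κ=0.2582 → (κ,φ,ℓ)=(0.2582,228.74°,0.9800) → tip=(-0.0813,-0.0927,0.9696)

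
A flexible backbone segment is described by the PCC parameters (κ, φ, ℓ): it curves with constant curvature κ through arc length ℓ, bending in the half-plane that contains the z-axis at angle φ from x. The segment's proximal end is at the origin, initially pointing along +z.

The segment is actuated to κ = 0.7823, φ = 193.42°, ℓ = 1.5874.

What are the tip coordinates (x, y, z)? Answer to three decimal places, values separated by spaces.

θ = κ·ℓ = 0.7823 × 1.5874 = 1.24182 rad
ρ = (1 − cos θ)/κ = (1 − 0.32307)/0.7823 = 0.86531
z = sin θ / κ = 0.94637/0.7823 = 1.20973
x = ρ cos φ = 0.86531 × cos(193.42°) = -0.84168
y = ρ sin φ = 0.86531 × sin(193.42°) = -0.20083

-0.842 -0.201 1.210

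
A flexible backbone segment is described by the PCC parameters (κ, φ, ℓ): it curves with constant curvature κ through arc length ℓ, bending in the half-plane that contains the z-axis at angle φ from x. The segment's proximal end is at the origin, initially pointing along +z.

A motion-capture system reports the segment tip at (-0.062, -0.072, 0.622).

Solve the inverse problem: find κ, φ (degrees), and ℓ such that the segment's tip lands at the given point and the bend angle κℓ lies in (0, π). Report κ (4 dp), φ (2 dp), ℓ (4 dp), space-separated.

0.4800 229.27 0.6316

ρ = √(x²+y²) = √(-0.062² + -0.072²) = 0.09502
φ = atan2(y, x) mod 360° = atan2(-0.072, -0.062) = 229.2679°
|p|² = ρ² + z² = 0.09502² + 0.622² = 0.39591
κ = 2ρ / |p|² = 2×0.09502 / 0.39591 = 0.47998
θ = 2·atan2(ρ, z) = 2·atan2(0.09502, 0.622) = 0.30317 rad
ℓ = θ/κ = 0.30317/0.47998 = 0.63163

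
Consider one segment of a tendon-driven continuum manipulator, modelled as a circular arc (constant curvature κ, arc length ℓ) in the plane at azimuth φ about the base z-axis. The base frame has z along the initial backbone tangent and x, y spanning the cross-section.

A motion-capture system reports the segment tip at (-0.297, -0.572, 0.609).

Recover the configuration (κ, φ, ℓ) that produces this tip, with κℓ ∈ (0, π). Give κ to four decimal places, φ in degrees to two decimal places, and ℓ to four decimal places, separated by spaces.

ρ = √(x²+y²) = √(-0.297² + -0.572²) = 0.64451
φ = atan2(y, x) mod 360° = atan2(-0.572, -0.297) = 242.5603°
|p|² = ρ² + z² = 0.64451² + 0.609² = 0.78627
κ = 2ρ / |p|² = 2×0.64451 / 0.78627 = 1.63940
θ = 2·atan2(ρ, z) = 2·atan2(0.64451, 0.609) = 1.62744 rad
ℓ = θ/κ = 1.62744/1.63940 = 0.99270

1.6394 242.56 0.9927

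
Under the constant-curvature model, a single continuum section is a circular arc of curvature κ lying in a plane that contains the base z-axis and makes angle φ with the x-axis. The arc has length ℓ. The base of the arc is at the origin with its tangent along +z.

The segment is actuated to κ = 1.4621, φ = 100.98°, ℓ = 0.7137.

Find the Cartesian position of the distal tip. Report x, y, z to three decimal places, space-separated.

-0.065 0.334 0.591

θ = κ·ℓ = 1.4621 × 0.7137 = 1.04350 rad
ρ = (1 − cos θ)/κ = (1 − 0.50320)/1.4621 = 0.33979
z = sin θ / κ = 0.86417/1.4621 = 0.59105
x = ρ cos φ = 0.33979 × cos(100.98°) = -0.06472
y = ρ sin φ = 0.33979 × sin(100.98°) = 0.33357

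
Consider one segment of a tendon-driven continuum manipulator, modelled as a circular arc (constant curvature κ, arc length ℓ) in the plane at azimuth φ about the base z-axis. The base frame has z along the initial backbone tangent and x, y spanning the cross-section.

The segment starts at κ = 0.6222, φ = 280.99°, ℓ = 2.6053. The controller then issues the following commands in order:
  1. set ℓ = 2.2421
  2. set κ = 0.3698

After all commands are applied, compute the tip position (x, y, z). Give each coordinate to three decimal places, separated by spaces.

initial: κ=0.6222, φ=280.99°, ℓ=2.6053
cmd 1: set ℓ=2.2421 → (κ,φ,ℓ)=(0.6222,280.99°,2.2421) → tip=(0.2528,-1.3018,1.5824)
cmd 2: set κ=0.3698 → (κ,φ,ℓ)=(0.3698,280.99°,2.2421) → tip=(0.1673,-0.8614,1.9939)

0.167 -0.861 1.994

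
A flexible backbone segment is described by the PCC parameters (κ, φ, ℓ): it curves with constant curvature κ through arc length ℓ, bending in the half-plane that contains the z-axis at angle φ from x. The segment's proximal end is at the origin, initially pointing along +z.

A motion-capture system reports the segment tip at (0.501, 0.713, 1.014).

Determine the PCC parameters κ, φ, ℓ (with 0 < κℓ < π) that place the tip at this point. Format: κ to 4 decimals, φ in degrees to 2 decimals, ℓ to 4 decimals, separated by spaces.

0.9750 54.91 1.4563

ρ = √(x²+y²) = √(0.501² + 0.713²) = 0.87142
φ = atan2(y, x) mod 360° = atan2(0.713, 0.501) = 54.9056°
|p|² = ρ² + z² = 0.87142² + 1.014² = 1.78757
κ = 2ρ / |p|² = 2×0.87142 / 1.78757 = 0.97498
θ = 2·atan2(ρ, z) = 2·atan2(0.87142, 1.014) = 1.41984 rad
ℓ = θ/κ = 1.41984/0.97498 = 1.45628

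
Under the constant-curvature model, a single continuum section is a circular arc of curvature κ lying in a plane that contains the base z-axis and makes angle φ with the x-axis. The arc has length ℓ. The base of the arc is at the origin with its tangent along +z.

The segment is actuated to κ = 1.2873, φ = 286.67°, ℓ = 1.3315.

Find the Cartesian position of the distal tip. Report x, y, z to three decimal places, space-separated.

θ = κ·ℓ = 1.2873 × 1.3315 = 1.71404 rad
ρ = (1 − cos θ)/κ = (1 − -0.14275)/1.2873 = 0.88771
z = sin θ / κ = 0.98976/1.2873 = 0.76886
x = ρ cos φ = 0.88771 × cos(286.67°) = 0.25465
y = ρ sin φ = 0.88771 × sin(286.67°) = -0.85041

0.255 -0.850 0.769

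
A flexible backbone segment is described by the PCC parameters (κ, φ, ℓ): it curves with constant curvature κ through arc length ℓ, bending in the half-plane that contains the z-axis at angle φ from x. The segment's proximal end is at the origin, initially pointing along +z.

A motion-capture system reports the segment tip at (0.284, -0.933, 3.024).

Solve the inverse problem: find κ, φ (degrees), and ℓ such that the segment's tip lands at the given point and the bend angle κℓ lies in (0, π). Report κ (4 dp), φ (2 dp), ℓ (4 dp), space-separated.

0.1932 286.93 3.2295

ρ = √(x²+y²) = √(0.284² + -0.933²) = 0.97527
φ = atan2(y, x) mod 360° = atan2(-0.933, 0.284) = 286.9300°
|p|² = ρ² + z² = 0.97527² + 3.024² = 10.09572
κ = 2ρ / |p|² = 2×0.97527 / 10.09572 = 0.19320
θ = 2·atan2(ρ, z) = 2·atan2(0.97527, 3.024) = 0.62395 rad
ℓ = θ/κ = 0.62395/0.19320 = 3.22951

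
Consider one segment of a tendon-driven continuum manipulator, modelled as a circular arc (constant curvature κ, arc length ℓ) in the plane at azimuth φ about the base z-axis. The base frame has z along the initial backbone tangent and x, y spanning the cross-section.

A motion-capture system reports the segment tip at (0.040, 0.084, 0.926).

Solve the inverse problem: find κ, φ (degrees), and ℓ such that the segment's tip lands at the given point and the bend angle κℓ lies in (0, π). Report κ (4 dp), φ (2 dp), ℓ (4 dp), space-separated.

0.2148 64.54 0.9322

ρ = √(x²+y²) = √(0.040² + 0.084²) = 0.09304
φ = atan2(y, x) mod 360° = atan2(0.084, 0.040) = 64.5367°
|p|² = ρ² + z² = 0.09304² + 0.926² = 0.86613
κ = 2ρ / |p|² = 2×0.09304 / 0.86613 = 0.21483
θ = 2·atan2(ρ, z) = 2·atan2(0.09304, 0.926) = 0.20027 rad
ℓ = θ/κ = 0.20027/0.21483 = 0.93222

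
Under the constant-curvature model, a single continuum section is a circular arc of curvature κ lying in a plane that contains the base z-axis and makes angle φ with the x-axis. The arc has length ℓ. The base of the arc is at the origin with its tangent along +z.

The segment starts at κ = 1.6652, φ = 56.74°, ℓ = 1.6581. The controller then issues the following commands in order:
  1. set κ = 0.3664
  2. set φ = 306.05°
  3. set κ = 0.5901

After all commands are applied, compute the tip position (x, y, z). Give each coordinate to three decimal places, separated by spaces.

0.440 -0.605 1.406

initial: κ=1.6652, φ=56.74°, ℓ=1.6581
cmd 1: set κ=0.3664 → (κ,φ,ℓ)=(0.3664,56.74°,1.6581) → tip=(0.2678,0.4084,1.5580)
cmd 2: set φ=306.05° → (κ,φ,ℓ)=(0.3664,306.05°,1.6581) → tip=(0.2874,-0.3948,1.5580)
cmd 3: set κ=0.5901 → (κ,φ,ℓ)=(0.5901,306.05°,1.6581) → tip=(0.4405,-0.6052,1.4059)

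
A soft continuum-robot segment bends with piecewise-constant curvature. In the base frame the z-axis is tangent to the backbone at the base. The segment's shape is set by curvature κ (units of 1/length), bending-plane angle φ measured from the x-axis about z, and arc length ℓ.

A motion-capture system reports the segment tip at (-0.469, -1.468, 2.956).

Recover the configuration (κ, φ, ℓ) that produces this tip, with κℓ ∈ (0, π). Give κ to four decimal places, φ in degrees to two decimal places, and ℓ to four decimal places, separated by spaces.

0.2774 252.28 3.4655

ρ = √(x²+y²) = √(-0.469² + -1.468²) = 1.54110
φ = atan2(y, x) mod 360° = atan2(-1.468, -0.469) = 252.2822°
|p|² = ρ² + z² = 1.54110² + 2.956² = 11.11292
κ = 2ρ / |p|² = 2×1.54110 / 11.11292 = 0.27735
θ = 2·atan2(ρ, z) = 2·atan2(1.54110, 2.956) = 0.96116 rad
ℓ = θ/κ = 0.96116/0.27735 = 3.46547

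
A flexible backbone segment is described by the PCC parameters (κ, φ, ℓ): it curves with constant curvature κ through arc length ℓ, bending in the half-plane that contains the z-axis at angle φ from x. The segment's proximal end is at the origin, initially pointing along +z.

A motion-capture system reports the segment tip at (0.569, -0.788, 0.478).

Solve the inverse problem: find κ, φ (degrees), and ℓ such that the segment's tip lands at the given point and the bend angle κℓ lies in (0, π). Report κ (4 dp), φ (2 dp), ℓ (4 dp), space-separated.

ρ = √(x²+y²) = √(0.569² + -0.788²) = 0.97196
φ = atan2(y, x) mod 360° = atan2(-0.788, 0.569) = 305.8323°
|p|² = ρ² + z² = 0.97196² + 0.478² = 1.17319
κ = 2ρ / |p|² = 2×0.97196 / 1.17319 = 1.65695
θ = 2·atan2(ρ, z) = 2·atan2(0.97196, 0.478) = 2.22748 rad
ℓ = θ/κ = 2.22748/1.65695 = 1.34432

1.6570 305.83 1.3443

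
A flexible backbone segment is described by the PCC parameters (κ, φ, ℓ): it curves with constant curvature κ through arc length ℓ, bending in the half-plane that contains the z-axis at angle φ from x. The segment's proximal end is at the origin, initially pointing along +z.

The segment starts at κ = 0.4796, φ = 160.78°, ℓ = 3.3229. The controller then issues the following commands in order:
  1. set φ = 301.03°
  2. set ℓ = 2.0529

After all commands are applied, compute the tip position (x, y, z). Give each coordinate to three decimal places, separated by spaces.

0.480 -0.798 1.737

initial: κ=0.4796, φ=160.78°, ℓ=3.3229
cmd 1: set φ=301.03° → (κ,φ,ℓ)=(0.4796,301.03°,3.3229) → tip=(1.0994,-1.8275,2.0845)
cmd 2: set ℓ=2.0529 → (κ,φ,ℓ)=(0.4796,301.03°,2.0529) → tip=(0.4802,-0.7983,1.7369)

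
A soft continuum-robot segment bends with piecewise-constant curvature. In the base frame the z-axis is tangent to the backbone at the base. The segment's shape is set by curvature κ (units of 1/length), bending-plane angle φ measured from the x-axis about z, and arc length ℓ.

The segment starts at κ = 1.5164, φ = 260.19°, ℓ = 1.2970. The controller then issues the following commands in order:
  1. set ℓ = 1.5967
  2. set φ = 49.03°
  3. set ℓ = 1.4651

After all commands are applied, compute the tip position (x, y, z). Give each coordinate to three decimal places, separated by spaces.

0.694 0.800 0.525

initial: κ=1.5164, φ=260.19°, ℓ=1.2970
cmd 1: set ℓ=1.5967 → (κ,φ,ℓ)=(1.5164,260.19°,1.5967) → tip=(-0.1968,-1.1382,0.4350)
cmd 2: set φ=49.03° → (κ,φ,ℓ)=(1.5164,49.03°,1.5967) → tip=(0.7573,0.8722,0.4350)
cmd 3: set ℓ=1.4651 → (κ,φ,ℓ)=(1.5164,49.03°,1.4651) → tip=(0.6944,0.7996,0.5246)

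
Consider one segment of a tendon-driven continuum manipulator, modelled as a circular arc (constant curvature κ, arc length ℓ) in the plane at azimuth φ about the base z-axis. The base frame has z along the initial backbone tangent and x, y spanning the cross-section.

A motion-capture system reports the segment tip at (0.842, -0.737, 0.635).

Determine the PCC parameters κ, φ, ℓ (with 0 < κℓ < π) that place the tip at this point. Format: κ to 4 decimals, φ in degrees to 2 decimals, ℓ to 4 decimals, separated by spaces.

ρ = √(x²+y²) = √(0.842² + -0.737²) = 1.11899
φ = atan2(y, x) mod 360° = atan2(-0.737, 0.842) = 318.8044°
|p|² = ρ² + z² = 1.11899² + 0.635² = 1.65536
κ = 2ρ / |p|² = 2×1.11899 / 1.65536 = 1.35196
θ = 2·atan2(ρ, z) = 2·atan2(1.11899, 0.635) = 2.10927 rad
ℓ = θ/κ = 2.10927/1.35196 = 1.56016

1.3520 318.80 1.5602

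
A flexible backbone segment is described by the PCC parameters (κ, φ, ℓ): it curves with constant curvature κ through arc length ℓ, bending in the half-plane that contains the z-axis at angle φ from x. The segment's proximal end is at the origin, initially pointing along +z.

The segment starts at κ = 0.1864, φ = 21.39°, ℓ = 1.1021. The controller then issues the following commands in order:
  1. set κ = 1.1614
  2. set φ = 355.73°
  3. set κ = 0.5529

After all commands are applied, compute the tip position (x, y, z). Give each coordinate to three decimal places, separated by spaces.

0.325 -0.024 1.035

initial: κ=0.1864, φ=21.39°, ℓ=1.1021
cmd 1: set κ=1.1614 → (κ,φ,ℓ)=(1.1614,21.39°,1.1021) → tip=(0.5718,0.2240,0.8249)
cmd 2: set φ=355.73° → (κ,φ,ℓ)=(1.1614,355.73°,1.1021) → tip=(0.6124,-0.0457,0.8249)
cmd 3: set κ=0.5529 → (κ,φ,ℓ)=(0.5529,355.73°,1.1021) → tip=(0.3246,-0.0242,1.0352)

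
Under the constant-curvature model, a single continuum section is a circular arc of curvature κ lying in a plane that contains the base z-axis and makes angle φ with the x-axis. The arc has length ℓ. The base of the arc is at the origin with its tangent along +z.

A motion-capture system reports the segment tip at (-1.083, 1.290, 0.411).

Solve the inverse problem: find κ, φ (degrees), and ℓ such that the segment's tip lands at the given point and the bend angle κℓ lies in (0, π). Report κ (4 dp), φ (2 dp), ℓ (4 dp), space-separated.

1.1207 130.01 2.3762

ρ = √(x²+y²) = √(-1.083² + 1.290²) = 1.68434
φ = atan2(y, x) mod 360° = atan2(1.290, -1.083) = 130.0146°
|p|² = ρ² + z² = 1.68434² + 0.411² = 3.00591
κ = 2ρ / |p|² = 2×1.68434 / 3.00591 = 1.12068
θ = 2·atan2(ρ, z) = 2·atan2(1.68434, 0.411) = 2.66292 rad
ℓ = θ/κ = 2.66292/1.12068 = 2.37616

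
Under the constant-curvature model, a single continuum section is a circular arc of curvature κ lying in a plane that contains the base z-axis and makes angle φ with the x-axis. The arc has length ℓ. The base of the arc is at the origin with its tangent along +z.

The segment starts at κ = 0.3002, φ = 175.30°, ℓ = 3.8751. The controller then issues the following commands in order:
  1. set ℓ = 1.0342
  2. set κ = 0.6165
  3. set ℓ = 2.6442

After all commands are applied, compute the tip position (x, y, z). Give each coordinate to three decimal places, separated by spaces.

initial: κ=0.3002, φ=175.30°, ℓ=3.8751
cmd 1: set ℓ=1.0342 → (κ,φ,ℓ)=(0.3002,175.30°,1.0342) → tip=(-0.1587,0.0130,1.0177)
cmd 2: set κ=0.6165 → (κ,φ,ℓ)=(0.6165,175.30°,1.0342) → tip=(-0.3176,0.0261,0.9655)
cmd 3: set ℓ=2.6442 → (κ,φ,ℓ)=(0.6165,175.30°,2.6442) → tip=(-1.7125,0.1408,1.6192)

-1.712 0.141 1.619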